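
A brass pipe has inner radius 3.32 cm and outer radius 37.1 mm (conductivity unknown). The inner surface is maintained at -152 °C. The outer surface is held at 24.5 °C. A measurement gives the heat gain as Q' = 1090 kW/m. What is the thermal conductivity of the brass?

ΣR = ΔT/Q' = |-152 − 24.5|/1.09×10^6 = 1.619×10^-4 m·K/W
ln(r₂/r₁)/(2πk) = 1.619×10^-4 ⇒ k = 0.1111/(2π·1.619×10^-4) = 109 W/m·K

k = 109 W/m·K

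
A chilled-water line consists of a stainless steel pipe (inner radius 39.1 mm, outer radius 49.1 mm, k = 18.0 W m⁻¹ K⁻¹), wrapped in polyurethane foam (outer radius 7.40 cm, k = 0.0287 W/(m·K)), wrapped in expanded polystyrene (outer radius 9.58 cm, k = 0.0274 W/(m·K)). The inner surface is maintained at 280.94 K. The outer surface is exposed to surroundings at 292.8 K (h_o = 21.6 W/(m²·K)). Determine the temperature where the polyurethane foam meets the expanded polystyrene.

Series thermal resistances, inner to outer:
  R'_stainless steel = ln(0.0491/0.0391)/(2πk) = 0.2277/(2π·18.0) = 0.002014 m·K/W
  R'_polyurethane foam = ln(0.0740/0.0491)/(2πk) = 0.4102/(2π·0.0287) = 2.275 m·K/W
  R'_expanded polystyrene = ln(0.0958/0.0740)/(2πk) = 0.2582/(2π·0.0274) = 1.500 m·K/W
  R'_conv,out = 1/(2πr h) = 1/(2π·0.0958·21.6) = 0.07691 m·K/W
ΣR = 0.002014 + 2.275 + 1.500 + 0.07691 = 3.854 m·K/W
Q' = ΔT/ΣR = (280.94 K − 292.8 K)/3.854 = -3.077 W/m
From the inner boundary to the polyurethane foam/expanded polystyrene interface, ΣR_partial = 2.277 m·K/W.
T_interface = T_in − Q'·ΣR_partial = 280.94 K − (-3.077)(2.277) = 287.9 K

T = 287.9 K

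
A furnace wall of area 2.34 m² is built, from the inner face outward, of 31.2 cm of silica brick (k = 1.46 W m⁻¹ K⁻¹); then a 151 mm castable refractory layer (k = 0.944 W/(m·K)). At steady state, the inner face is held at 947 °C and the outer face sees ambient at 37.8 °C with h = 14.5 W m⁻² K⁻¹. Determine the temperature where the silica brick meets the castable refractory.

T = 508 °C

Resistance network (inner→outer):
  R_silica brick = L/(kA) = 0.312/(1.46·2.34) = 0.09132 K/W
  R_castable refractory = L/(kA) = 0.151/(0.944·2.34) = 0.06836 K/W
  R_conv,out = 1/(hA) = 1/(14.5·2.34) = 0.02947 K/W
ΣR = 0.09132 + 0.06836 + 0.02947 = 0.1892 K/W
Q = ΔT/ΣR = (947 °C − 37.8 °C)/0.1892 = 4805 W
From the inner boundary to the silica brick/castable refractory interface, ΣR_partial = 0.09132 K/W.
T_interface = T_in − Q·ΣR_partial = 947 °C − (4805)(0.09132) = 508 °C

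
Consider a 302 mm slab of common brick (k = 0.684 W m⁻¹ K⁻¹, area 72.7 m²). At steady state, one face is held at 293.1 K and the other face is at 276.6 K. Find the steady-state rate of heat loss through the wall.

Q = kA·ΔT/L = 0.684 × 72.7 × |293.1 K − 276.6 K| / 0.302 = 2720 W

Q = 2.72 kW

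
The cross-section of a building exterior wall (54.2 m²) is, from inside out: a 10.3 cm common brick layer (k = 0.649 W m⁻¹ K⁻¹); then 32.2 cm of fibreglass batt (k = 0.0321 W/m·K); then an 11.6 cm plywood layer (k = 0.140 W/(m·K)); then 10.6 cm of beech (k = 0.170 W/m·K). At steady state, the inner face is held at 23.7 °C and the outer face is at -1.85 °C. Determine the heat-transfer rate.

Q = 119 W

Resistance network (inner→outer):
  R_common brick = L/(kA) = 0.103/(0.649·54.2) = 0.002928 K/W
  R_fibreglass batt = L/(kA) = 0.322/(0.0321·54.2) = 0.1851 K/W
  R_plywood = L/(kA) = 0.116/(0.140·54.2) = 0.01529 K/W
  R_beech = L/(kA) = 0.106/(0.170·54.2) = 0.01150 K/W
ΣR = 0.002928 + 0.1851 + 0.01529 + 0.01150 = 0.2148 K/W
Q = ΔT/ΣR = (23.7 °C − -1.85 °C)/0.2148 = 119 W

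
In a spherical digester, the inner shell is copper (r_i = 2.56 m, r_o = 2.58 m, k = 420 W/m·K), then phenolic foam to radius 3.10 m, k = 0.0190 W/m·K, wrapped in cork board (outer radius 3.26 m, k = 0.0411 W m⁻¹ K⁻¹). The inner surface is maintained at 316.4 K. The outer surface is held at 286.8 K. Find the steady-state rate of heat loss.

Resistance network (inner→outer):
  R_copper = (1/2.56 − 1/2.58)/(4πk) = 0.003028/(4π·420) = 5.737×10^-7 K/W
  R_phenolic foam = (1/2.58 − 1/3.10)/(4πk) = 0.06502/(4π·0.0190) = 0.2723 K/W
  R_cork board = (1/3.10 − 1/3.26)/(4πk) = 0.01583/(4π·0.0411) = 0.03065 K/W
ΣR = 5.737×10^-7 + 0.2723 + 0.03065 = 0.3030 K/W
Q = ΔT/ΣR = (316.4 K − 286.8 K)/0.3030 = 97.7 W

Q = 97.7 W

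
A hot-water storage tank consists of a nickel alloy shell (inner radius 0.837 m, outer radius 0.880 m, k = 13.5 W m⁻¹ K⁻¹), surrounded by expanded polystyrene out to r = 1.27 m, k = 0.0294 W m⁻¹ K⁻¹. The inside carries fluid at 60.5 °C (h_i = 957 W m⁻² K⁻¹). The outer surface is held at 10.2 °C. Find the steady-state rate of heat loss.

Q = 53.2 W

Treat each layer as a resistance in series:
  R_conv,in = 1/(4πr²h) = 1/(4π·0.837²·957) = 1.187×10^-4 K/W
  R_nickel alloy = (1/0.837 − 1/0.880)/(4πk) = 0.05838/(4π·13.5) = 3.441×10^-4 K/W
  R_expanded polystyrene = (1/0.880 − 1/1.27)/(4πk) = 0.3490/(4π·0.0294) = 0.9445 K/W
ΣR = 1.187×10^-4 + 3.441×10^-4 + 0.9445 = 0.9450 K/W
Q = ΔT/ΣR = (60.5 °C − 10.2 °C)/0.9450 = 53.2 W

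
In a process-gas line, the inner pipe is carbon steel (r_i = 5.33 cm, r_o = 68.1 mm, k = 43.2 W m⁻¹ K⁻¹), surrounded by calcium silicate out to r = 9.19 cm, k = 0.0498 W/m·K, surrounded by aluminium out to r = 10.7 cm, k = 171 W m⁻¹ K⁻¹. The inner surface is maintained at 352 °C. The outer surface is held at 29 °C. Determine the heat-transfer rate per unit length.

Q' = 337 W/m

Resistance network (inner→outer):
  R'_carbon steel = ln(0.0681/0.0533)/(2πk) = 0.2450/(2π·43.2) = 9.028×10^-4 m·K/W
  R'_calcium silicate = ln(0.0919/0.0681)/(2πk) = 0.2997/(2π·0.0498) = 0.9579 m·K/W
  R'_aluminium = ln(0.107/0.0919)/(2πk) = 0.1521/(2π·171) = 1.416×10^-4 m·K/W
ΣR = 9.028×10^-4 + 0.9579 + 1.416×10^-4 = 0.9589 m·K/W
Q' = ΔT/ΣR = (352 °C − 29 °C)/0.9589 = 337 W/m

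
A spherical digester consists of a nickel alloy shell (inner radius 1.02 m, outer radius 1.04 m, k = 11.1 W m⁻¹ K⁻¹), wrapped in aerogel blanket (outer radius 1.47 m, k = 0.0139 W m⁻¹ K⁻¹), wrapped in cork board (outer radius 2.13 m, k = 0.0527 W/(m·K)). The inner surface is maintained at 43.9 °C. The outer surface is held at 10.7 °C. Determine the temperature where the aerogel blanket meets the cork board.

Treat each layer as a resistance in series:
  R_nickel alloy = (1/1.02 − 1/1.04)/(4πk) = 0.01885/(4π·11.1) = 1.352×10^-4 K/W
  R_aerogel blanket = (1/1.04 − 1/1.47)/(4πk) = 0.2813/(4π·0.0139) = 1.610 K/W
  R_cork board = (1/1.47 − 1/2.13)/(4πk) = 0.2108/(4π·0.0527) = 0.3183 K/W
ΣR = 1.352×10^-4 + 1.610 + 0.3183 = 1.928 K/W
Q = ΔT/ΣR = (43.9 °C − 10.7 °C)/1.928 = 17.22 W
From the inner boundary to the aerogel blanket/cork board interface, ΣR_partial = 1.610 K/W.
T_interface = T_in − Q·ΣR_partial = 43.9 °C − (17.22)(1.610) = 16.2 °C

T = 16.2 °C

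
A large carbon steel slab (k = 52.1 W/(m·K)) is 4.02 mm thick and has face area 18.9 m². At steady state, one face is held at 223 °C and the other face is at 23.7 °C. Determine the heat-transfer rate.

Q = 48800 kW

Q = kA·ΔT/L = 52.1 × 18.9 × |223 °C − 23.7 °C| / 0.00402 = 4.88×10^7 W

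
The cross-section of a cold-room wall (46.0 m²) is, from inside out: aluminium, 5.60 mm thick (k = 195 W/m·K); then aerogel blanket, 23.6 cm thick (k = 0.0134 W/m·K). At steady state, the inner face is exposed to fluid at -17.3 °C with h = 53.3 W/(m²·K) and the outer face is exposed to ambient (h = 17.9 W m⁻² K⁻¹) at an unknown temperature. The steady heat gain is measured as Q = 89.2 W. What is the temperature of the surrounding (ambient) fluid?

T_out = 17.0 °C

Series resistances:
  R_conv,in = 1/(hA) = 1/(53.3·46.0) = 4.079×10^-4 K/W
  R_aluminium = L/(kA) = 0.00560/(195·46.0) = 6.243×10^-7 K/W
  R_aerogel blanket = L/(kA) = 0.236/(0.0134·46.0) = 0.3829 K/W
  R_conv,out = 1/(hA) = 1/(17.9·46.0) = 0.001214 K/W
ΣR = 0.3845 K/W
ΔT = Q·ΣR = 89.2 × 0.3845 = 34.30 K
Heat flows inward, so T_out = T_in + ΔT = -17.3 + 34.30 = 17.0 °C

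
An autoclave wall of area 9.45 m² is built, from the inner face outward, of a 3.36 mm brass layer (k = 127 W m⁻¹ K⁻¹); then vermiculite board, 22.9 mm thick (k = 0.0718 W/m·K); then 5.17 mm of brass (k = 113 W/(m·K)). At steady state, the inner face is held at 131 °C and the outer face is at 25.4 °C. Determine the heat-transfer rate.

Treat each layer as a resistance in series:
  R_brass = L/(kA) = 0.00336/(127·9.45) = 2.800×10^-6 K/W
  R_vermiculite board = L/(kA) = 0.0229/(0.0718·9.45) = 0.03375 K/W
  R_brass = L/(kA) = 0.00517/(113·9.45) = 4.842×10^-6 K/W
ΣR = 2.800×10^-6 + 0.03375 + 4.842×10^-6 = 0.03376 K/W
Q = ΔT/ΣR = (131 °C − 25.4 °C)/0.03376 = 3130 W

Q = 3.13 kW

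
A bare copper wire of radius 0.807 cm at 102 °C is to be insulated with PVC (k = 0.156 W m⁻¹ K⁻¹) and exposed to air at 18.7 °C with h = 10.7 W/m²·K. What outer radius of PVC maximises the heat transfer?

r_cr = 1.46 cm

For a cylinder, r_cr = k_ins/h = 0.156/10.7 = 0.0146 m = 1.46 cm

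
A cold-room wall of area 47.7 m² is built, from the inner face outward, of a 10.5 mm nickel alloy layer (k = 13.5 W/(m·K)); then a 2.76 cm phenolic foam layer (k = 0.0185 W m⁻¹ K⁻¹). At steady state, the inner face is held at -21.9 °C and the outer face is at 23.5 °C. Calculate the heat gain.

Resistance network (inner→outer):
  R_nickel alloy = L/(kA) = 0.0105/(13.5·47.7) = 1.631×10^-5 K/W
  R_phenolic foam = L/(kA) = 0.0276/(0.0185·47.7) = 0.03128 K/W
ΣR = 1.631×10^-5 + 0.03128 = 0.03130 K/W
Q = ΔT/ΣR = (-21.9 °C − 23.5 °C)/0.03130 = -1450 W
(Negative Q ⇒ heat flows inward; heat gain = 1450 W.)

Q = 1450 W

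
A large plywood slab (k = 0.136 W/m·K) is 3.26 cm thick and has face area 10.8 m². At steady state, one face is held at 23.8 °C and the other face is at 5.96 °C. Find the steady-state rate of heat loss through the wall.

Q = 804 W

Q = kA·ΔT/L = 0.136 × 10.8 × |23.8 °C − 5.96 °C| / 0.0326 = 804 W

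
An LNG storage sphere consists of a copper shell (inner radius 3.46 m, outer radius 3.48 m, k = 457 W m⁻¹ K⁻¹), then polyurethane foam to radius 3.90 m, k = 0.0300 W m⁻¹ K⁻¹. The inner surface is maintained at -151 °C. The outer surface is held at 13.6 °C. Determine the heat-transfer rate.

Q = 2.01 kW

Treat each layer as a resistance in series:
  R_copper = (1/3.46 − 1/3.48)/(4πk) = 0.001661/(4π·457) = 2.892×10^-7 K/W
  R_polyurethane foam = (1/3.48 − 1/3.90)/(4πk) = 0.03095/(4π·0.0300) = 0.08209 K/W
ΣR = 2.892×10^-7 + 0.08209 = 0.08209 K/W
Q = ΔT/ΣR = (-151 °C − 13.6 °C)/0.08209 = -2010 W
(Negative Q ⇒ heat flows inward; heat gain = 2010 W.)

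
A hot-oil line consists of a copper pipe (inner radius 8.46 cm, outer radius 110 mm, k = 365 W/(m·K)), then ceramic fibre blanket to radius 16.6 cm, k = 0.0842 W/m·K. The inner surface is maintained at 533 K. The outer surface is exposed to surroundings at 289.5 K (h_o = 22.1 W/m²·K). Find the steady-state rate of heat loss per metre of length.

Q' = 296 W/m

Treat each layer as a resistance in series:
  R'_copper = ln(0.110/0.0846)/(2πk) = 0.2625/(2π·365) = 1.145×10^-4 m·K/W
  R'_ceramic fibre blanket = ln(0.166/0.110)/(2πk) = 0.4115/(2π·0.0842) = 0.7778 m·K/W
  R'_conv,out = 1/(2πr h) = 1/(2π·0.166·22.1) = 0.04338 m·K/W
ΣR = 1.145×10^-4 + 0.7778 + 0.04338 = 0.8213 m·K/W
Q' = ΔT/ΣR = (533 K − 289.5 K)/0.8213 = 296 W/m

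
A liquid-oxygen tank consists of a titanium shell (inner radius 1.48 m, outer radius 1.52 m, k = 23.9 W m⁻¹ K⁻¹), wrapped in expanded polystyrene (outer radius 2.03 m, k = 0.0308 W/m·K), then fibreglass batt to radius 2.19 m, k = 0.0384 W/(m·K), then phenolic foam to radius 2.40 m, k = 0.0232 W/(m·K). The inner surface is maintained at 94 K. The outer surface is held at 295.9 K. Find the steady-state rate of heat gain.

Q = 316 W

Treat each layer as a resistance in series:
  R_titanium = (1/1.48 − 1/1.52)/(4πk) = 0.01778/(4π·23.9) = 5.920×10^-5 K/W
  R_expanded polystyrene = (1/1.52 − 1/2.03)/(4πk) = 0.1653/(4π·0.0308) = 0.4270 K/W
  R_fibreglass batt = (1/2.03 − 1/2.19)/(4πk) = 0.03599/(4π·0.0384) = 0.07458 K/W
  R_phenolic foam = (1/2.19 − 1/2.40)/(4πk) = 0.03995/(4π·0.0232) = 0.1370 K/W
ΣR = 5.920×10^-5 + 0.4270 + 0.07458 + 0.1370 = 0.6386 K/W
Q = ΔT/ΣR = (94 K − 295.9 K)/0.6386 = -316 W
(Negative Q ⇒ heat flows inward; heat gain = 316 W.)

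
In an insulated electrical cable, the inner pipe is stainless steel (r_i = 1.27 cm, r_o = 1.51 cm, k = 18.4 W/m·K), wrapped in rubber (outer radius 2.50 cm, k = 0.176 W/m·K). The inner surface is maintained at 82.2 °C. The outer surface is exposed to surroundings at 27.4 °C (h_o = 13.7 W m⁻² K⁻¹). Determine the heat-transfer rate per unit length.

Q' = 59.4 W/m

Treat each layer as a resistance in series:
  R'_stainless steel = ln(0.0151/0.0127)/(2πk) = 0.1731/(2π·18.4) = 0.001497 m·K/W
  R'_rubber = ln(0.0250/0.0151)/(2πk) = 0.5042/(2π·0.176) = 0.4559 m·K/W
  R'_conv,out = 1/(2πr h) = 1/(2π·0.0250·13.7) = 0.4647 m·K/W
ΣR = 0.001497 + 0.4559 + 0.4647 = 0.9221 m·K/W
Q' = ΔT/ΣR = (82.2 °C − 27.4 °C)/0.9221 = 59.4 W/m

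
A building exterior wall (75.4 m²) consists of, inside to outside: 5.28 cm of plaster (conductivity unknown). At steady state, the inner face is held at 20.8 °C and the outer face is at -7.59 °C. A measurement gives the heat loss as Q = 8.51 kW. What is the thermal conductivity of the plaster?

ΣR = ΔT/Q = |20.8 − -7.59|/8510 = 0.003336 K/W
L/(kA) = 0.003336 ⇒ k = 0.0528/(0.003336·75.4) = 0.210 W/m·K

k = 0.210 W/m·K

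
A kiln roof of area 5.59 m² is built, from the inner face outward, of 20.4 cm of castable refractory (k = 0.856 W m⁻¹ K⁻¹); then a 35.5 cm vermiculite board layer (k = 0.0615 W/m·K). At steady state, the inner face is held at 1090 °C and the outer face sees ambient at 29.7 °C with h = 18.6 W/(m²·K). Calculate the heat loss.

Resistance network (inner→outer):
  R_castable refractory = L/(kA) = 0.204/(0.856·5.59) = 0.04263 K/W
  R_vermiculite board = L/(kA) = 0.355/(0.0615·5.59) = 1.033 K/W
  R_conv,out = 1/(hA) = 1/(18.6·5.59) = 0.009618 K/W
ΣR = 0.04263 + 1.033 + 0.009618 = 1.085 K/W
Q = ΔT/ΣR = (1090 °C − 29.7 °C)/1.085 = 977 W

Q = 977 W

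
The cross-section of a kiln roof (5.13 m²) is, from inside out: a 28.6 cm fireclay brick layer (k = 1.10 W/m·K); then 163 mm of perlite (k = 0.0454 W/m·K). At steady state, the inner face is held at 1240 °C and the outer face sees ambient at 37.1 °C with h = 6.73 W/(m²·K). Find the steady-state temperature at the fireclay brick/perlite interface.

Treat each layer as a resistance in series:
  R_fireclay brick = L/(kA) = 0.286/(1.10·5.13) = 0.05068 K/W
  R_perlite = L/(kA) = 0.163/(0.0454·5.13) = 0.6999 K/W
  R_conv,out = 1/(hA) = 1/(6.73·5.13) = 0.02896 K/W
ΣR = 0.05068 + 0.6999 + 0.02896 = 0.7795 K/W
Q = ΔT/ΣR = (1240 °C − 37.1 °C)/0.7795 = 1543 W
From the inner boundary to the fireclay brick/perlite interface, ΣR_partial = 0.05068 K/W.
T_interface = T_in − Q·ΣR_partial = 1240 °C − (1543)(0.05068) = 1162 °C

T = 1162 °C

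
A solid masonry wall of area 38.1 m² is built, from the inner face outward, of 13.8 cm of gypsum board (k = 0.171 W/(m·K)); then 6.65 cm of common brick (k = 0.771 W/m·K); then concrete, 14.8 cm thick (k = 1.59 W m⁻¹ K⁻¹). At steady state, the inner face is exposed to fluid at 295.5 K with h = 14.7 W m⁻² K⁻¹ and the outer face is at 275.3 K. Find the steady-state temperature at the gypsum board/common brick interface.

T = 278.74 K

Treat each layer as a resistance in series:
  R_conv,in = 1/(hA) = 1/(14.7·38.1) = 0.001785 K/W
  R_gypsum board = L/(kA) = 0.138/(0.171·38.1) = 0.02118 K/W
  R_common brick = L/(kA) = 0.0665/(0.771·38.1) = 0.002264 K/W
  R_concrete = L/(kA) = 0.148/(1.59·38.1) = 0.002443 K/W
ΣR = 0.001785 + 0.02118 + 0.002264 + 0.002443 = 0.02767 K/W
Q = ΔT/ΣR = (295.5 K − 275.3 K)/0.02767 = 730.0 W
From the inner boundary to the gypsum board/common brick interface, ΣR_partial = 0.02296 K/W.
T_interface = T_in − Q·ΣR_partial = 295.5 K − (730.0)(0.02296) = 278.74 K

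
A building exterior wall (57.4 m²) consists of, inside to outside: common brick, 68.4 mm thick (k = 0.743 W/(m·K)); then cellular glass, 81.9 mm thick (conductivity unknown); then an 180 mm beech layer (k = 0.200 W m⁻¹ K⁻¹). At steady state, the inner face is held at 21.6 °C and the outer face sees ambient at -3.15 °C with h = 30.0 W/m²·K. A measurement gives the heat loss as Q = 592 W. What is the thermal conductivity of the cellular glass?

ΣR = ΔT/Q = |21.6 − -3.15|/592 = 0.04181 K/W
Known resistances:
  R_common brick = L/(kA) = 0.0684/(0.743·57.4) = 0.001604 K/W
  R_beech = L/(kA) = 0.180/(0.200·57.4) = 0.01568 K/W
  R_conv,out = 1/(hA) = 1/(30.0·57.4) = 5.807×10^-4 K/W
R_cellular glass = ΣR − ΣR_known = 0.04181 − 0.01786 = 0.02395 K/W
L/(kA) = 0.02395 ⇒ k = 0.0819/(0.02395·57.4) = 0.0596 W/m·K

k = 0.0596 W/m·K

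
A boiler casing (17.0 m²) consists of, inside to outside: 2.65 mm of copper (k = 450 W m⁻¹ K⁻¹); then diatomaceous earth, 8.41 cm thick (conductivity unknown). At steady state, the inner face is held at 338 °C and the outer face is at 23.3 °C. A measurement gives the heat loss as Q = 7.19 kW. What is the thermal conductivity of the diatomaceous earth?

ΣR = ΔT/Q = |338 − 23.3|/7190 = 0.04377 K/W
Known resistances:
  R_copper = L/(kA) = 0.00265/(450·17.0) = 3.464×10^-7 K/W
R_diatomaceous earth = ΣR − ΣR_known = 0.04377 − 3.464×10^-7 = 0.04377 K/W
L/(kA) = 0.04377 ⇒ k = 0.0841/(0.04377·17.0) = 0.113 W/m·K

k = 0.113 W/m·K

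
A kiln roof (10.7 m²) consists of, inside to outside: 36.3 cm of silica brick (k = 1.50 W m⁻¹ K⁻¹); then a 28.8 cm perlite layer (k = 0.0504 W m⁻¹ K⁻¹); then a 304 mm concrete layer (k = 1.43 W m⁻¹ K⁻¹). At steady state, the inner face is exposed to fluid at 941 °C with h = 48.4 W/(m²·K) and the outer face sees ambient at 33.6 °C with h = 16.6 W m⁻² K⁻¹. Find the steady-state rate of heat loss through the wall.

Q = 1550 W

Series thermal resistances, inner to outer:
  R_conv,in = 1/(hA) = 1/(48.4·10.7) = 0.001931 K/W
  R_silica brick = L/(kA) = 0.363/(1.50·10.7) = 0.02262 K/W
  R_perlite = L/(kA) = 0.288/(0.0504·10.7) = 0.5340 K/W
  R_concrete = L/(kA) = 0.304/(1.43·10.7) = 0.01987 K/W
  R_conv,out = 1/(hA) = 1/(16.6·10.7) = 0.005630 K/W
ΣR = 0.001931 + 0.02262 + 0.5340 + 0.01987 + 0.005630 = 0.5841 K/W
Q = ΔT/ΣR = (941 °C − 33.6 °C)/0.5841 = 1550 W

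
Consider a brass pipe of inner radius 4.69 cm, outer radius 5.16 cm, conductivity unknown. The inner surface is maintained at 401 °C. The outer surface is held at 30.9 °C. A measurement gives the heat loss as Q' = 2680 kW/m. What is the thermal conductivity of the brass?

k = 110 W/m·K

ΣR = ΔT/Q' = |401 − 30.9|/2.68×10^6 = 1.381×10^-4 m·K/W
ln(r₂/r₁)/(2πk) = 1.381×10^-4 ⇒ k = 0.09550/(2π·1.381×10^-4) = 110 W/m·K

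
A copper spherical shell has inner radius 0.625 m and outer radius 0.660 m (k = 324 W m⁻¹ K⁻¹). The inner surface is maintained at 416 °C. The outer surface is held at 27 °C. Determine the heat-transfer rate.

Q = 4πk·ΔT/(1/r₁ − 1/r₂) = 4π × 324 × 389 / (1/0.625 − 1/0.660) = 1.87×10^7 W

Q = 18700 kW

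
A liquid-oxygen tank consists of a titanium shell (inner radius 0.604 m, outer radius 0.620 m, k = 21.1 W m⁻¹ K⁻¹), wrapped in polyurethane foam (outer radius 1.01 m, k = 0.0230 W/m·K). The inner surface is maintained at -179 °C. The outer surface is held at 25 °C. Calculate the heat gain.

Treat each layer as a resistance in series:
  R_titanium = (1/0.604 − 1/0.620)/(4πk) = 0.04273/(4π·21.1) = 1.611×10^-4 K/W
  R_polyurethane foam = (1/0.620 − 1/1.01)/(4πk) = 0.6228/(4π·0.0230) = 2.155 K/W
ΣR = 1.611×10^-4 + 2.155 = 2.155 K/W
Q = ΔT/ΣR = (-179 °C − 25 °C)/2.155 = -94.7 W
(Negative Q ⇒ heat flows inward; heat gain = 94.7 W.)

Q = 94.7 W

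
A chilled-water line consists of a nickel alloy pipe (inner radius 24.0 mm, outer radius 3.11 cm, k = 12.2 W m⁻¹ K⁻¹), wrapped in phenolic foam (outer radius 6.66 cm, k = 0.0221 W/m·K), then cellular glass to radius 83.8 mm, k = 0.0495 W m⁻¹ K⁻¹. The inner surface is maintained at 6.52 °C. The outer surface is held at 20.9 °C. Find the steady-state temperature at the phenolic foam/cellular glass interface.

T = 19.2 °C

Treat each layer as a resistance in series:
  R'_nickel alloy = ln(0.0311/0.0240)/(2πk) = 0.2592/(2π·12.2) = 0.003381 m·K/W
  R'_phenolic foam = ln(0.0666/0.0311)/(2πk) = 0.7615/(2π·0.0221) = 5.484 m·K/W
  R'_cellular glass = ln(0.0838/0.0666)/(2πk) = 0.2297/(2π·0.0495) = 0.7386 m·K/W
ΣR = 0.003381 + 5.484 + 0.7386 = 6.226 m·K/W
Q' = ΔT/ΣR = (6.52 °C − 20.9 °C)/6.226 = -2.310 W/m
From the inner boundary to the phenolic foam/cellular glass interface, ΣR_partial = 5.487 m·K/W.
T_interface = T_in − Q'·ΣR_partial = 6.52 °C − (-2.310)(5.487) = 19.2 °C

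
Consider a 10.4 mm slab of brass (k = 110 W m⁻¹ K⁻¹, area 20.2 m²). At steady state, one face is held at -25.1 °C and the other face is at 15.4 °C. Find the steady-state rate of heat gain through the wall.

Q = kA·ΔT/L = 110 × 20.2 × |-25.1 °C − 15.4 °C| / 0.0104 = 8.65×10^6 W

Q = 8.65×10^6 W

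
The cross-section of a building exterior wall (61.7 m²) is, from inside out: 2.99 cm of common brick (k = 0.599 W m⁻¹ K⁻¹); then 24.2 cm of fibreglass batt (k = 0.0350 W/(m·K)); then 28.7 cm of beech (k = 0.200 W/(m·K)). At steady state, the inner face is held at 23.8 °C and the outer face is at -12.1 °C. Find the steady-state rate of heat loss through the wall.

Series thermal resistances, inner to outer:
  R_common brick = L/(kA) = 0.0299/(0.599·61.7) = 8.090×10^-4 K/W
  R_fibreglass batt = L/(kA) = 0.242/(0.0350·61.7) = 0.1121 K/W
  R_beech = L/(kA) = 0.287/(0.200·61.7) = 0.02326 K/W
ΣR = 8.090×10^-4 + 0.1121 + 0.02326 = 0.1362 K/W
Q = ΔT/ΣR = (23.8 °C − -12.1 °C)/0.1362 = 264 W

Q = 264 W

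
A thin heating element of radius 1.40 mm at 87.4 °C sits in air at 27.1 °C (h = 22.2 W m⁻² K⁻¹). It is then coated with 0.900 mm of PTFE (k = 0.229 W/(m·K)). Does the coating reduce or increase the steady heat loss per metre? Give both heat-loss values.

Critical radius for a cylinder: r_cr = k/h = 0.0103 m = 1.03 cm.
Outer radius after coating: r₂ = 0.00140 + 9.00×10^-4 = 0.002300 m.
Since r₁ < r_cr and r₂ ≤ r_cr, the coating moves toward the maximum at r_cr — heat loss rises.
Bare: R = 1/(2πr₁h) = 5.121 m·K/W; Q = 60.3/5.121 = 11.8 W/m.
Coated: R = R_cond + R_conv = 3.462 m·K/W; Q = 60.3/3.462 = 17.4 W/m.

increases: 11.8 → 17.4 W/m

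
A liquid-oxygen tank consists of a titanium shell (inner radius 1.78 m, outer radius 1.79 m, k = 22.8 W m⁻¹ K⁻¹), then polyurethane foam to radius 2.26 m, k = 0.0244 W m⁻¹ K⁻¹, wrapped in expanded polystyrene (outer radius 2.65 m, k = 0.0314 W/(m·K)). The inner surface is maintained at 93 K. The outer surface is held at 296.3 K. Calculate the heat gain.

Treat each layer as a resistance in series:
  R_titanium = (1/1.78 − 1/1.79)/(4πk) = 0.003139/(4π·22.8) = 1.095×10^-5 K/W
  R_polyurethane foam = (1/1.79 − 1/2.26)/(4πk) = 0.1162/(4π·0.0244) = 0.3789 K/W
  R_expanded polystyrene = (1/2.26 − 1/2.65)/(4πk) = 0.06512/(4π·0.0314) = 0.1650 K/W
ΣR = 1.095×10^-5 + 0.3789 + 0.1650 = 0.5439 K/W
Q = ΔT/ΣR = (93 K − 296.3 K)/0.5439 = -374 W
(Negative Q ⇒ heat flows inward; heat gain = 374 W.)

Q = 374 W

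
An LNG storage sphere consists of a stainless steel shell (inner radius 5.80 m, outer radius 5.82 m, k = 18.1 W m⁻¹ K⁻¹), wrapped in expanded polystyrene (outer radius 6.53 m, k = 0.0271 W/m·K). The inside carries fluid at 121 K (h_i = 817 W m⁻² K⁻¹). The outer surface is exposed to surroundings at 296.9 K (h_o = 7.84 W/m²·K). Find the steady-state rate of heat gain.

Resistance network (inner→outer):
  R_conv,in = 1/(4πr²h) = 1/(4π·5.80²·817) = 2.895×10^-6 K/W
  R_stainless steel = (1/5.80 − 1/5.82)/(4πk) = 5.925×10^-4/(4π·18.1) = 2.605×10^-6 K/W
  R_expanded polystyrene = (1/5.82 − 1/6.53)/(4πk) = 0.01868/(4π·0.0271) = 0.05486 K/W
  R_conv,out = 1/(4πr²h) = 1/(4π·6.53²·7.84) = 2.380×10^-4 K/W
ΣR = 2.895×10^-6 + 2.605×10^-6 + 0.05486 + 2.380×10^-4 = 0.05510 K/W
Q = ΔT/ΣR = (121 K − 296.9 K)/0.05510 = -3190 W
(Negative Q ⇒ heat flows inward; heat gain = 3190 W.)

Q = 3.19 kW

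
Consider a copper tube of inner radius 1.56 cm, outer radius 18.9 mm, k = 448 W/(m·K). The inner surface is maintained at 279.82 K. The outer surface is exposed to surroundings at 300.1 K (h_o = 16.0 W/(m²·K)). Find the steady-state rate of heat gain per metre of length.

Treat each layer as a resistance in series:
  R'_copper = ln(0.0189/0.0156)/(2πk) = 0.1919/(2π·448) = 6.817×10^-5 m·K/W
  R'_conv,out = 1/(2πr h) = 1/(2π·0.0189·16.0) = 0.5263 m·K/W
ΣR = 6.817×10^-5 + 0.5263 = 0.5264 m·K/W
Q' = ΔT/ΣR = (279.82 K − 300.1 K)/0.5264 = -38.5 W/m
(Negative Q' ⇒ heat flows inward; heat gain = 38.5 W/m.)

Q' = 38.5 W/m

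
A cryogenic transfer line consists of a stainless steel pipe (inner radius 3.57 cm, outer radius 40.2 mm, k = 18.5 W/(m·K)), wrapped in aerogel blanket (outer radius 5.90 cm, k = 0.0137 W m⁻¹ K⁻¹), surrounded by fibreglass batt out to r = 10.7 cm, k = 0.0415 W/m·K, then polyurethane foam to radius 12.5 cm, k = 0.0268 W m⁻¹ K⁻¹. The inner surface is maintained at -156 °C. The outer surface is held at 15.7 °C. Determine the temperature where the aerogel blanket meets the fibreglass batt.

Treat each layer as a resistance in series:
  R'_stainless steel = ln(0.0402/0.0357)/(2πk) = 0.1187/(2π·18.5) = 0.001021 m·K/W
  R'_aerogel blanket = ln(0.0590/0.0402)/(2πk) = 0.3837/(2π·0.0137) = 4.457 m·K/W
  R'_fibreglass batt = ln(0.107/0.0590)/(2πk) = 0.5953/(2π·0.0415) = 2.283 m·K/W
  R'_polyurethane foam = ln(0.125/0.107)/(2πk) = 0.1555/(2π·0.0268) = 0.9234 m·K/W
ΣR = 0.001021 + 4.457 + 2.283 + 0.9234 = 7.664 m·K/W
Q' = ΔT/ΣR = (-156 °C − 15.7 °C)/7.664 = -22.40 W/m
From the inner boundary to the aerogel blanket/fibreglass batt interface, ΣR_partial = 4.458 m·K/W.
T_interface = T_in − Q'·ΣR_partial = -156 °C − (-22.40)(4.458) = -56.1 °C

T = -56.1 °C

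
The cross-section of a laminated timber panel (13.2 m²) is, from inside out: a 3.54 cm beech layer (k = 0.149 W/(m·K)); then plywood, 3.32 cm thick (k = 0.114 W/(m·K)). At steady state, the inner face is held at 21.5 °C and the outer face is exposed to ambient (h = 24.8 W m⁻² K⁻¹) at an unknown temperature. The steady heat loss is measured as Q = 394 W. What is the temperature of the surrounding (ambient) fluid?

Series resistances:
  R_beech = L/(kA) = 0.0354/(0.149·13.2) = 0.01800 K/W
  R_plywood = L/(kA) = 0.0332/(0.114·13.2) = 0.02206 K/W
  R_conv,out = 1/(hA) = 1/(24.8·13.2) = 0.003055 K/W
ΣR = 0.04312 K/W
ΔT = Q·ΣR = 394 × 0.04312 = 16.99 K
Heat flows outward, so T_out = T_in − ΔT = 21.5 − 16.99 = 4.51 °C

T_out = 4.51 °C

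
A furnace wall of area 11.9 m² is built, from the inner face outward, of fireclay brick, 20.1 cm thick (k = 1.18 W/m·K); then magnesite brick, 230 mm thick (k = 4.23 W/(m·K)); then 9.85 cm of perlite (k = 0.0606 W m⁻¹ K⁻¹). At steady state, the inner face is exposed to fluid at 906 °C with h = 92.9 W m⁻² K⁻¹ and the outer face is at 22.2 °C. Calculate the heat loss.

Q = 5.65 kW

Series thermal resistances, inner to outer:
  R_conv,in = 1/(hA) = 1/(92.9·11.9) = 9.046×10^-4 K/W
  R_fireclay brick = L/(kA) = 0.201/(1.18·11.9) = 0.01431 K/W
  R_magnesite brick = L/(kA) = 0.230/(4.23·11.9) = 0.004569 K/W
  R_perlite = L/(kA) = 0.0985/(0.0606·11.9) = 0.1366 K/W
ΣR = 9.046×10^-4 + 0.01431 + 0.004569 + 0.1366 = 0.1564 K/W
Q = ΔT/ΣR = (906 °C − 22.2 °C)/0.1564 = 5650 W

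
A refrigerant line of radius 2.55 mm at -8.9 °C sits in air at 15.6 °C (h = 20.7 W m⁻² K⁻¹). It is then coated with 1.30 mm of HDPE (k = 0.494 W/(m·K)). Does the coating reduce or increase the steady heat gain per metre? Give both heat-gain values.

increases: 8.13 → 11.5 W/m

Critical radius for a cylinder: r_cr = k/h = 0.0239 m = 2.39 cm.
Outer radius after coating: r₂ = 0.00255 + 0.00130 = 0.00385 m.
Since r₁ < r_cr and r₂ ≤ r_cr, the coating moves toward the maximum at r_cr — heat gain rises.
Bare: R = 1/(2πr₁h) = 3.015 m·K/W; Q = 24.5/3.015 = 8.13 W/m.
Coated: R = R_cond + R_conv = 2.130 m·K/W; Q = 24.5/2.130 = 11.5 W/m.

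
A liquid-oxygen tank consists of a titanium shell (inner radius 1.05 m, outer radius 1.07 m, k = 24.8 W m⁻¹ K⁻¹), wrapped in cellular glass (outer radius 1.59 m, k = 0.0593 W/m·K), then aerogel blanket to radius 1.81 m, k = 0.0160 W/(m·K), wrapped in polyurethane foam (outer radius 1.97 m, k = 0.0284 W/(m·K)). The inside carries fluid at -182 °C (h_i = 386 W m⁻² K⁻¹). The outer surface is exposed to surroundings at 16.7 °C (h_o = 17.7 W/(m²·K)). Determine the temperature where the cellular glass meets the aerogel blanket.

Series thermal resistances, inner to outer:
  R_conv,in = 1/(4πr²h) = 1/(4π·1.05²·386) = 1.870×10^-4 K/W
  R_titanium = (1/1.05 − 1/1.07)/(4πk) = 0.01780/(4π·24.8) = 5.712×10^-5 K/W
  R_cellular glass = (1/1.07 − 1/1.59)/(4πk) = 0.3056/(4π·0.0593) = 0.4102 K/W
  R_aerogel blanket = (1/1.59 − 1/1.81)/(4πk) = 0.07644/(4π·0.0160) = 0.3802 K/W
  R_polyurethane foam = (1/1.81 − 1/1.97)/(4πk) = 0.04487/(4π·0.0284) = 0.1257 K/W
  R_conv,out = 1/(4πr²h) = 1/(4π·1.97²·17.7) = 0.001158 K/W
ΣR = 1.870×10^-4 + 5.712×10^-5 + 0.4102 + 0.3802 + 0.1257 + 0.001158 = 0.9175 K/W
Q = ΔT/ΣR = (-182 °C − 16.7 °C)/0.9175 = -216.6 W
From the inner boundary to the cellular glass/aerogel blanket interface, ΣR_partial = 0.4104 K/W.
T_interface = T_in − Q·ΣR_partial = -182 °C − (-216.6)(0.4104) = -93.1 °C

T = -93.1 °C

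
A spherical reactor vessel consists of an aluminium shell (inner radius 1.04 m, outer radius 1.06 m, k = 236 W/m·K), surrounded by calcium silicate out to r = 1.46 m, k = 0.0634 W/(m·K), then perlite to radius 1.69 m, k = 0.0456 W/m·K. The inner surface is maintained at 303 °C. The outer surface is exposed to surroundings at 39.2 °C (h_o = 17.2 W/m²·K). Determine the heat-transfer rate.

Q = 540 W

Treat each layer as a resistance in series:
  R_aluminium = (1/1.04 − 1/1.06)/(4πk) = 0.01814/(4π·236) = 6.117×10^-6 K/W
  R_calcium silicate = (1/1.06 − 1/1.46)/(4πk) = 0.2585/(4π·0.0634) = 0.3244 K/W
  R_perlite = (1/1.46 − 1/1.69)/(4πk) = 0.09322/(4π·0.0456) = 0.1627 K/W
  R_conv,out = 1/(4πr²h) = 1/(4π·1.69²·17.2) = 0.001620 K/W
ΣR = 6.117×10^-6 + 0.3244 + 0.1627 + 0.001620 = 0.4887 K/W
Q = ΔT/ΣR = (303 °C − 39.2 °C)/0.4887 = 540 W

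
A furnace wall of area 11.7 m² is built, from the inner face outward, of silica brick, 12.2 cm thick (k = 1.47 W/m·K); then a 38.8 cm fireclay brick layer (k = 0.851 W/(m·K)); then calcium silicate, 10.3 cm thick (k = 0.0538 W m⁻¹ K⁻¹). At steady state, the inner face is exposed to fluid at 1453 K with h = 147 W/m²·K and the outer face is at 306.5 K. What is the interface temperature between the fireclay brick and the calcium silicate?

T = 1199 K

Treat each layer as a resistance in series:
  R_conv,in = 1/(hA) = 1/(147·11.7) = 5.814×10^-4 K/W
  R_silica brick = L/(kA) = 0.122/(1.47·11.7) = 0.007093 K/W
  R_fireclay brick = L/(kA) = 0.388/(0.851·11.7) = 0.03897 K/W
  R_calcium silicate = L/(kA) = 0.103/(0.0538·11.7) = 0.1636 K/W
ΣR = 5.814×10^-4 + 0.007093 + 0.03897 + 0.1636 = 0.2102 K/W
Q = ΔT/ΣR = (1453 K − 306.5 K)/0.2102 = 5454 W
From the inner boundary to the fireclay brick/calcium silicate interface, ΣR_partial = 0.04664 K/W.
T_interface = T_in − Q·ΣR_partial = 1453 K − (5454)(0.04664) = 1199 K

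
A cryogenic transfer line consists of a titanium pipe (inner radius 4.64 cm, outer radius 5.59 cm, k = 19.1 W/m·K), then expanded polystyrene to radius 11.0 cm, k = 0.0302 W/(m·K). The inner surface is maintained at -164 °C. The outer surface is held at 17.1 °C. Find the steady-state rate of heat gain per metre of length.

Series thermal resistances, inner to outer:
  R'_titanium = ln(0.0559/0.0464)/(2πk) = 0.1863/(2π·19.1) = 0.001552 m·K/W
  R'_expanded polystyrene = ln(0.110/0.0559)/(2πk) = 0.6769/(2π·0.0302) = 3.567 m·K/W
ΣR = 0.001552 + 3.567 = 3.569 m·K/W
Q' = ΔT/ΣR = (-164 °C − 17.1 °C)/3.569 = -50.7 W/m
(Negative Q' ⇒ heat flows inward; heat gain = 50.7 W/m.)

Q' = 50.7 W/m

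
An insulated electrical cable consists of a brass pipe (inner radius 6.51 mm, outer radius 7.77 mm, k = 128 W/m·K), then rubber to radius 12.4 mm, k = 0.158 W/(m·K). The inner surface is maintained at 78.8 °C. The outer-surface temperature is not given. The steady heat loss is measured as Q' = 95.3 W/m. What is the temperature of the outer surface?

T_out = 33.9 °C

Sum the resistances:
  R'_brass = ln(0.00777/0.00651)/(2πk) = 0.1769/(2π·128) = 2.200×10^-4 m·K/W
  R'_rubber = ln(0.0124/0.00777)/(2πk) = 0.4674/(2π·0.158) = 0.4708 m·K/W
ΣR = 0.4711 m·K/W
ΔT = Q'·ΣR = 95.3 × 0.4711 = 44.90 K
Heat flows outward, so T_out = T_in − ΔT = 78.8 − 44.90 = 33.9 °C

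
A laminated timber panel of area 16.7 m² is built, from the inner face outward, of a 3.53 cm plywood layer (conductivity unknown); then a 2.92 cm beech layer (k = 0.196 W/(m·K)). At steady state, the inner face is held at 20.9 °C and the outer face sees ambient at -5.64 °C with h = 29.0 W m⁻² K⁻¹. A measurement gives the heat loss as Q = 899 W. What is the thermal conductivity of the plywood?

k = 0.114 W/m·K

ΣR = ΔT/Q = |20.9 − -5.64|/899 = 0.02952 K/W
Known resistances:
  R_beech = L/(kA) = 0.0292/(0.196·16.7) = 0.008921 K/W
  R_conv,out = 1/(hA) = 1/(29.0·16.7) = 0.002065 K/W
R_plywood = ΣR − ΣR_known = 0.02952 − 0.01099 = 0.01853 K/W
L/(kA) = 0.01853 ⇒ k = 0.0353/(0.01853·16.7) = 0.114 W/m·K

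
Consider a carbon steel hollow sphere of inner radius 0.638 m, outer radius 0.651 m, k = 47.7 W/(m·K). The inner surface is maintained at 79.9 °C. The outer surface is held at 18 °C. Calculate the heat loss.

Q = 1190 kW

Q = 4πk·ΔT/(1/r₁ − 1/r₂) = 4π × 47.7 × 61.9 / (1/0.638 − 1/0.651) = 1.19×10^6 W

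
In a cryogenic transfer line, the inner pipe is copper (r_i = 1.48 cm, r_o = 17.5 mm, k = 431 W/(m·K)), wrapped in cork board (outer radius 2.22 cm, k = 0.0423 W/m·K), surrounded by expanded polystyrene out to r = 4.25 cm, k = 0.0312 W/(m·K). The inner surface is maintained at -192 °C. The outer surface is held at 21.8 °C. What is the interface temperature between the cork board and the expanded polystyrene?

T = -147 °C

Series thermal resistances, inner to outer:
  R'_copper = ln(0.0175/0.0148)/(2πk) = 0.1676/(2π·431) = 6.188×10^-5 m·K/W
  R'_cork board = ln(0.0222/0.0175)/(2πk) = 0.2379/(2π·0.0423) = 0.8951 m·K/W
  R'_expanded polystyrene = ln(0.0425/0.0222)/(2πk) = 0.6494/(2π·0.0312) = 3.313 m·K/W
ΣR = 6.188×10^-5 + 0.8951 + 3.313 = 4.208 m·K/W
Q' = ΔT/ΣR = (-192 °C − 21.8 °C)/4.208 = -50.81 W/m
From the inner boundary to the cork board/expanded polystyrene interface, ΣR_partial = 0.8952 m·K/W.
T_interface = T_in − Q'·ΣR_partial = -192 °C − (-50.81)(0.8952) = -147 °C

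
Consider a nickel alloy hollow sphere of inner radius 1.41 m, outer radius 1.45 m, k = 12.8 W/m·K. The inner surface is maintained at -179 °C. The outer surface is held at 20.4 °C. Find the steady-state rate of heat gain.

Q = 1640 kW

Q = 4πk·ΔT/(1/r₁ − 1/r₂) = 4π × 12.8 × 199.4 / (1/1.41 − 1/1.45) = 1.64×10^6 W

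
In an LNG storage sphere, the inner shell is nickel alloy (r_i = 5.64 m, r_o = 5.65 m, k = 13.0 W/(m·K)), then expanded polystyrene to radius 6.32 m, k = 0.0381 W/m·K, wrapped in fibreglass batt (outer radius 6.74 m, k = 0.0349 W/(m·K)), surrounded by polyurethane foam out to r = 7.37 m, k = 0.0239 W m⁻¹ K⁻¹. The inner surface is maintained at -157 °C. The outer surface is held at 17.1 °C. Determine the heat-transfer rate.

Series thermal resistances, inner to outer:
  R_nickel alloy = (1/5.64 − 1/5.65)/(4πk) = 3.138×10^-4/(4π·13.0) = 1.921×10^-6 K/W
  R_expanded polystyrene = (1/5.65 − 1/6.32)/(4πk) = 0.01876/(4π·0.0381) = 0.03919 K/W
  R_fibreglass batt = (1/6.32 − 1/6.74)/(4πk) = 0.009860/(4π·0.0349) = 0.02248 K/W
  R_polyurethane foam = (1/6.74 − 1/7.37)/(4πk) = 0.01268/(4π·0.0239) = 0.04223 K/W
ΣR = 1.921×10^-6 + 0.03919 + 0.02248 + 0.04223 = 0.1039 K/W
Q = ΔT/ΣR = (-157 °C − 17.1 °C)/0.1039 = -1680 W
(Negative Q ⇒ heat flows inward; heat gain = 1680 W.)

Q = 1680 W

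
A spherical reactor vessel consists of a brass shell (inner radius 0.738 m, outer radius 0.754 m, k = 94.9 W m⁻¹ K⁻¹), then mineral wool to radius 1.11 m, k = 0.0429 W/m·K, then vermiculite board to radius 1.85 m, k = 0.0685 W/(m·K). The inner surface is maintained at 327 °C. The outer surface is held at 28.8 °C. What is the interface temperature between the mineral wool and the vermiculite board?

Resistance network (inner→outer):
  R_brass = (1/0.738 − 1/0.754)/(4πk) = 0.02875/(4π·94.9) = 2.411×10^-5 K/W
  R_mineral wool = (1/0.754 − 1/1.11)/(4πk) = 0.4254/(4π·0.0429) = 0.7890 K/W
  R_vermiculite board = (1/1.11 − 1/1.85)/(4πk) = 0.3604/(4π·0.0685) = 0.4186 K/W
ΣR = 2.411×10^-5 + 0.7890 + 0.4186 = 1.208 K/W
Q = ΔT/ΣR = (327 °C − 28.8 °C)/1.208 = 246.9 W
From the inner boundary to the mineral wool/vermiculite board interface, ΣR_partial = 0.7890 K/W.
T_interface = T_in − Q·ΣR_partial = 327 °C − (246.9)(0.7890) = 132 °C

T = 132 °C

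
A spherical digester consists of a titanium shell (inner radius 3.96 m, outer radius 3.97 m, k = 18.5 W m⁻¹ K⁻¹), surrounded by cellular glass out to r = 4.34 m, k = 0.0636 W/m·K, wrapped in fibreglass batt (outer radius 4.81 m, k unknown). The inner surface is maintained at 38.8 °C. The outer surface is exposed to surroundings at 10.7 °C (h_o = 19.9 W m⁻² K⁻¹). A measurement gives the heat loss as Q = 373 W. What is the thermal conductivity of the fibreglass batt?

ΣR = ΔT/Q = |38.8 − 10.7|/373 = 0.07534 K/W
Known resistances:
  R_titanium = (1/3.96 − 1/3.97)/(4πk) = 6.361×10^-4/(4π·18.5) = 2.736×10^-6 K/W
  R_cellular glass = (1/3.97 − 1/4.34)/(4πk) = 0.02147/(4π·0.0636) = 0.02687 K/W
  R_conv,out = 1/(4πr²h) = 1/(4π·4.81²·19.9) = 1.728×10^-4 K/W
R_fibreglass batt = ΣR − ΣR_known = 0.07534 − 0.02705 = 0.04829 K/W
(1/r₁−1/r₂)/(4πk) = 0.04829 ⇒ k = 0.02251/(4π·0.04829) = 0.0371 W/m·K

k = 0.0371 W/m·K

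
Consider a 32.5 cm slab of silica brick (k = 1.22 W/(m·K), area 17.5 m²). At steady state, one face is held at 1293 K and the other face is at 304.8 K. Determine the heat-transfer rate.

Q = 64900 W

Q = kA·ΔT/L = 1.22 × 17.5 × |1293 K − 304.8 K| / 0.325 = 64900 W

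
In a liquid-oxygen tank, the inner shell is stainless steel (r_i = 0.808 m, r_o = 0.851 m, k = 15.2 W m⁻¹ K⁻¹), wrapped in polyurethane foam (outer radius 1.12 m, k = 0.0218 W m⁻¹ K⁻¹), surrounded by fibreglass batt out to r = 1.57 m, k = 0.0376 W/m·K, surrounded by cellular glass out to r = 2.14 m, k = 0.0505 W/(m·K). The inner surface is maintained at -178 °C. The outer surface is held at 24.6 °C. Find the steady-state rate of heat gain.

Treat each layer as a resistance in series:
  R_stainless steel = (1/0.808 − 1/0.851)/(4πk) = 0.06254/(4π·15.2) = 3.274×10^-4 K/W
  R_polyurethane foam = (1/0.851 − 1/1.12)/(4πk) = 0.2822/(4π·0.0218) = 1.030 K/W
  R_fibreglass batt = (1/1.12 − 1/1.57)/(4πk) = 0.2559/(4π·0.0376) = 0.5416 K/W
  R_cellular glass = (1/1.57 − 1/2.14)/(4πk) = 0.1697/(4π·0.0505) = 0.2673 K/W
ΣR = 3.274×10^-4 + 1.030 + 0.5416 + 0.2673 = 1.839 K/W
Q = ΔT/ΣR = (-178 °C − 24.6 °C)/1.839 = -110 W
(Negative Q ⇒ heat flows inward; heat gain = 110 W.)

Q = 110 W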